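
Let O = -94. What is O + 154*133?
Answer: 20388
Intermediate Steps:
O + 154*133 = -94 + 154*133 = -94 + 20482 = 20388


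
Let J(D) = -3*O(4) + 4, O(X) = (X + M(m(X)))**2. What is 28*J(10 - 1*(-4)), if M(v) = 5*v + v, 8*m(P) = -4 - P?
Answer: -224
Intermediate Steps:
m(P) = -1/2 - P/8 (m(P) = (-4 - P)/8 = -1/2 - P/8)
M(v) = 6*v
O(X) = (-3 + X/4)**2 (O(X) = (X + 6*(-1/2 - X/8))**2 = (X + (-3 - 3*X/4))**2 = (-3 + X/4)**2)
J(D) = -8 (J(D) = -3*(-12 + 4)**2/16 + 4 = -3*(-8)**2/16 + 4 = -3*64/16 + 4 = -3*4 + 4 = -12 + 4 = -8)
28*J(10 - 1*(-4)) = 28*(-8) = -224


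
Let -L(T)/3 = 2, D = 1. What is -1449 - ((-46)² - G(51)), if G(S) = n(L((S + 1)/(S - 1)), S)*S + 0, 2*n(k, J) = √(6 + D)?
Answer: -3565 + 51*√7/2 ≈ -3497.5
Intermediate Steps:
L(T) = -6 (L(T) = -3*2 = -6)
n(k, J) = √7/2 (n(k, J) = √(6 + 1)/2 = √7/2)
G(S) = S*√7/2 (G(S) = (√7/2)*S + 0 = S*√7/2 + 0 = S*√7/2)
-1449 - ((-46)² - G(51)) = -1449 - ((-46)² - 51*√7/2) = -1449 - (2116 - 51*√7/2) = -1449 + (-2116 + 51*√7/2) = -3565 + 51*√7/2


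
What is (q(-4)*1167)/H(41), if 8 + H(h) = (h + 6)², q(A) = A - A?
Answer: 0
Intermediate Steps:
q(A) = 0
H(h) = -8 + (6 + h)² (H(h) = -8 + (h + 6)² = -8 + (6 + h)²)
(q(-4)*1167)/H(41) = (0*1167)/(-8 + (6 + 41)²) = 0/(-8 + 47²) = 0/(-8 + 2209) = 0/2201 = 0*(1/2201) = 0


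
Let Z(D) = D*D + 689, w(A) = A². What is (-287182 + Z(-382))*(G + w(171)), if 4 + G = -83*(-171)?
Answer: -6104911670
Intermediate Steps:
G = 14189 (G = -4 - 83*(-171) = -4 + 14193 = 14189)
Z(D) = 689 + D² (Z(D) = D² + 689 = 689 + D²)
(-287182 + Z(-382))*(G + w(171)) = (-287182 + (689 + (-382)²))*(14189 + 171²) = (-287182 + (689 + 145924))*(14189 + 29241) = (-287182 + 146613)*43430 = -140569*43430 = -6104911670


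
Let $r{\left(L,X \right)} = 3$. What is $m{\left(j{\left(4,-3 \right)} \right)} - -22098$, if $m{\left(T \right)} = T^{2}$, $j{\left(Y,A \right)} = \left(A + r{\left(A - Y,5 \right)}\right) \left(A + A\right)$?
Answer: $22098$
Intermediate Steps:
$j{\left(Y,A \right)} = 2 A \left(3 + A\right)$ ($j{\left(Y,A \right)} = \left(A + 3\right) \left(A + A\right) = \left(3 + A\right) 2 A = 2 A \left(3 + A\right)$)
$m{\left(j{\left(4,-3 \right)} \right)} - -22098 = \left(2 \left(-3\right) \left(3 - 3\right)\right)^{2} - -22098 = \left(2 \left(-3\right) 0\right)^{2} + 22098 = 0^{2} + 22098 = 0 + 22098 = 22098$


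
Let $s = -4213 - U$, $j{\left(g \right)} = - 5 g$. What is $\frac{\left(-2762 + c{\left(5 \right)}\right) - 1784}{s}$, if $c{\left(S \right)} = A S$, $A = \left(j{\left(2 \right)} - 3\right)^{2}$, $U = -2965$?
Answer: $\frac{3701}{1248} \approx 2.9655$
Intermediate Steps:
$A = 169$ ($A = \left(\left(-5\right) 2 - 3\right)^{2} = \left(-10 - 3\right)^{2} = \left(-13\right)^{2} = 169$)
$c{\left(S \right)} = 169 S$
$s = -1248$ ($s = -4213 - -2965 = -4213 + 2965 = -1248$)
$\frac{\left(-2762 + c{\left(5 \right)}\right) - 1784}{s} = \frac{\left(-2762 + 169 \cdot 5\right) - 1784}{-1248} = \left(\left(-2762 + 845\right) - 1784\right) \left(- \frac{1}{1248}\right) = \left(-1917 - 1784\right) \left(- \frac{1}{1248}\right) = \left(-3701\right) \left(- \frac{1}{1248}\right) = \frac{3701}{1248}$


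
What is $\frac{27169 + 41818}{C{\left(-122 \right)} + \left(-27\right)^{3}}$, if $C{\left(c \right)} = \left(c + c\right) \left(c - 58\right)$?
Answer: $\frac{68987}{24237} \approx 2.8464$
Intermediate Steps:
$C{\left(c \right)} = 2 c \left(-58 + c\right)$
$\frac{27169 + 41818}{C{\left(-122 \right)} + \left(-27\right)^{3}} = \frac{27169 + 41818}{2 \left(-122\right) \left(-58 - 122\right) + \left(-27\right)^{3}} = \frac{68987}{2 \left(-122\right) \left(-180\right) - 19683} = \frac{68987}{43920 - 19683} = \frac{68987}{24237}$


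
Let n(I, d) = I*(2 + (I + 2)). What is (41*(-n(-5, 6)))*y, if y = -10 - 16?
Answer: 5330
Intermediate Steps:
n(I, d) = I*(4 + I) (n(I, d) = I*(2 + (2 + I)) = I*(4 + I))
y = -26
(41*(-n(-5, 6)))*y = (41*(-(-5)*(4 - 5)))*(-26) = (41*(-(-5)*(-1)))*(-26) = (41*(-1*5))*(-26) = (41*(-5))*(-26) = -205*(-26) = 5330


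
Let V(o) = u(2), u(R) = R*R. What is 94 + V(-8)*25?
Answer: 194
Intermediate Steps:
u(R) = R**2
V(o) = 4 (V(o) = 2**2 = 4)
94 + V(-8)*25 = 94 + 4*25 = 94 + 100 = 194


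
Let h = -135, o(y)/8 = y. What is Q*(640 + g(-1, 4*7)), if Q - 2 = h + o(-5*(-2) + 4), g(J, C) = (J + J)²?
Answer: -13524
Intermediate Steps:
o(y) = 8*y
g(J, C) = 4*J² (g(J, C) = (2*J)² = 4*J²)
Q = -21 (Q = 2 + (-135 + 8*(-5*(-2) + 4)) = 2 + (-135 + 8*(10 + 4)) = 2 + (-135 + 8*14) = 2 + (-135 + 112) = 2 - 23 = -21)
Q*(640 + g(-1, 4*7)) = -21*(640 + 4*(-1)²) = -21*(640 + 4*1) = -21*(640 + 4) = -21*644 = -13524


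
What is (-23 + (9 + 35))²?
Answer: 441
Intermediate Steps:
(-23 + (9 + 35))² = (-23 + 44)² = 21² = 441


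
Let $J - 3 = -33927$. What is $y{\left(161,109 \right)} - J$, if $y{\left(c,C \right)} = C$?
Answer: $34033$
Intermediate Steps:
$J = -33924$ ($J = 3 - 33927 = -33924$)
$y{\left(161,109 \right)} - J = 109 - -33924 = 109 + 33924 = 34033$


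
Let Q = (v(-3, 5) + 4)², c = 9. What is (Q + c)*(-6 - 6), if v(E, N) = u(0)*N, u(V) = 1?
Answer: -1080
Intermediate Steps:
v(E, N) = N (v(E, N) = 1*N = N)
Q = 81 (Q = (5 + 4)² = 9² = 81)
(Q + c)*(-6 - 6) = (81 + 9)*(-6 - 6) = 90*(-12) = -1080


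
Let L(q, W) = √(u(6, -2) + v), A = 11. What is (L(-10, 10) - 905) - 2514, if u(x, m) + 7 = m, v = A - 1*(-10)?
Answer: -3419 + 2*√3 ≈ -3415.5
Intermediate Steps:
v = 21 (v = 11 - 1*(-10) = 11 + 10 = 21)
u(x, m) = -7 + m
L(q, W) = 2*√3 (L(q, W) = √((-7 - 2) + 21) = √(-9 + 21) = √12 = 2*√3)
(L(-10, 10) - 905) - 2514 = (2*√3 - 905) - 2514 = (-905 + 2*√3) - 2514 = -3419 + 2*√3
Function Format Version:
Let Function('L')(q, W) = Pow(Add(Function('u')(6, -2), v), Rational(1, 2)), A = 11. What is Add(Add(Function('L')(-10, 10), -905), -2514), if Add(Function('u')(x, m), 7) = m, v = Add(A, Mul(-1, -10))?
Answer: Add(-3419, Mul(2, Pow(3, Rational(1, 2)))) ≈ -3415.5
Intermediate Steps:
v = 21 (v = Add(11, Mul(-1, -10)) = Add(11, 10) = 21)
Function('u')(x, m) = Add(-7, m)
Function('L')(q, W) = Mul(2, Pow(3, Rational(1, 2))) (Function('L')(q, W) = Pow(Add(Add(-7, -2), 21), Rational(1, 2)) = Pow(Add(-9, 21), Rational(1, 2)) = Pow(12, Rational(1, 2)) = Mul(2, Pow(3, Rational(1, 2))))
Add(Add(Function('L')(-10, 10), -905), -2514) = Add(Add(Mul(2, Pow(3, Rational(1, 2))), -905), -2514) = Add(Add(-905, Mul(2, Pow(3, Rational(1, 2)))), -2514) = Add(-3419, Mul(2, Pow(3, Rational(1, 2))))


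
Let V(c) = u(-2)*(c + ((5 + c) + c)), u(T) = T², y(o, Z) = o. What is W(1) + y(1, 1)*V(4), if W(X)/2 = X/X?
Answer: 70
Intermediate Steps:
W(X) = 2 (W(X) = 2*(X/X) = 2*1 = 2)
V(c) = 20 + 12*c (V(c) = (-2)²*(c + ((5 + c) + c)) = 4*(c + (5 + 2*c)) = 4*(5 + 3*c) = 20 + 12*c)
W(1) + y(1, 1)*V(4) = 2 + 1*(20 + 12*4) = 2 + 1*(20 + 48) = 2 + 1*68 = 2 + 68 = 70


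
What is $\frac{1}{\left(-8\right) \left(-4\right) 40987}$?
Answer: $\frac{1}{1311584} \approx 7.6244 \cdot 10^{-7}$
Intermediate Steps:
$\frac{1}{\left(-8\right) \left(-4\right) 40987} = \frac{1}{32 \cdot 40987} = \frac{1}{1311584}$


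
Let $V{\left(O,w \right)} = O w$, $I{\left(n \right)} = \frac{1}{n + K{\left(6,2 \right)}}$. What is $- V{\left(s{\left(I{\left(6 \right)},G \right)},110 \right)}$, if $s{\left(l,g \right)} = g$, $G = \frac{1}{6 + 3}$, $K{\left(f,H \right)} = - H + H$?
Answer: $- \frac{110}{9} \approx -12.222$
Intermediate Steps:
$K{\left(f,H \right)} = 0$
$I{\left(n \right)} = \frac{1}{n}$ ($I{\left(n \right)} = \frac{1}{n + 0} = \frac{1}{n}$)
$G = \frac{1}{9} \approx 0.11111$
$- V{\left(s{\left(I{\left(6 \right)},G \right)},110 \right)} = - \frac{110}{9}$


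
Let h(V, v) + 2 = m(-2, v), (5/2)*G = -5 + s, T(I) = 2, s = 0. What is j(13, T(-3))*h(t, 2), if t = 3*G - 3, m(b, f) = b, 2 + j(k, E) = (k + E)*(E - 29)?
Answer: 1628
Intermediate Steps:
j(k, E) = -2 + (-29 + E)*(E + k) (j(k, E) = -2 + (k + E)*(E - 29) = -2 + (E + k)*(-29 + E) = -2 + (-29 + E)*(E + k))
G = -2 (G = 2*(-5 + 0)/5 = (⅖)*(-5) = -2)
t = -9 (t = 3*(-2) - 3 = -6 - 3 = -9)
h(V, v) = -4 (h(V, v) = -2 - 2 = -4)
j(13, T(-3))*h(t, 2) = (-2 + 2² - 29*2 - 29*13 + 2*13)*(-4) = (-2 + 4 - 58 - 377 + 26)*(-4) = -407*(-4) = 1628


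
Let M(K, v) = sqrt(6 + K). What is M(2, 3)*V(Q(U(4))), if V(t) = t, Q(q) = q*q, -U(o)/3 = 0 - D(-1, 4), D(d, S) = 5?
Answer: 450*sqrt(2) ≈ 636.40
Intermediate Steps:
U(o) = 15 (U(o) = -3*(0 - 1*5) = -3*(0 - 5) = -3*(-5) = 15)
Q(q) = q**2
M(2, 3)*V(Q(U(4))) = sqrt(6 + 2)*15**2 = sqrt(8)*225 = (2*sqrt(2))*225 = 450*sqrt(2)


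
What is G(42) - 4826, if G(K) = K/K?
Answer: -4825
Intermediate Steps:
G(K) = 1
G(42) - 4826 = 1 - 4826 = -4825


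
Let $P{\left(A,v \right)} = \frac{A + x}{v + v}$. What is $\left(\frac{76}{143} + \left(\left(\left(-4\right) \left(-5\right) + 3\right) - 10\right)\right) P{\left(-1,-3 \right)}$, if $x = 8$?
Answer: $- \frac{4515}{286} \approx -15.787$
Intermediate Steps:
$P{\left(A,v \right)} = \frac{8 + A}{2 v}$ ($P{\left(A,v \right)} = \frac{A + 8}{v + v} = \frac{8 + A}{2 v}$)
$\left(\frac{76}{143} + \left(\left(\left(-4\right) \left(-5\right) + 3\right) - 10\right)\right) P{\left(-1,-3 \right)} = \left(\frac{76}{143} + \left(\left(\left(-4\right) \left(-5\right) + 3\right) - 10\right)\right) \frac{8 - 1}{2 \left(-3\right)} = \left(76 \cdot \frac{1}{143} + \left(\left(20 + 3\right) - 10\right)\right) \frac{1}{2} \left(- \frac{1}{3}\right) 7 = \left(\frac{76}{143} + \left(23 - 10\right)\right) \left(- \frac{7}{6}\right) = \left(\frac{76}{143} + 13\right) \left(- \frac{7}{6}\right) = \frac{1935}{143} \left(- \frac{7}{6}\right) = - \frac{4515}{286}$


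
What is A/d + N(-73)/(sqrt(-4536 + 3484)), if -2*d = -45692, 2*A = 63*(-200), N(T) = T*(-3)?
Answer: -3150/11423 - 219*I*sqrt(263)/526 ≈ -0.27576 - 6.7521*I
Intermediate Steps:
N(T) = -3*T
A = -6300 (A = (63*(-200))/2 = (1/2)*(-12600) = -6300)
d = 22846 (d = -1/2*(-45692) = 22846)
A/d + N(-73)/(sqrt(-4536 + 3484)) = -6300/22846 + (-3*(-73))/(sqrt(-4536 + 3484)) = -6300*1/22846 + 219/(sqrt(-1052)) = -3150/11423 + 219/((2*I*sqrt(263))) = -3150/11423 + 219*(-I*sqrt(263)/526) = -3150/11423 - 219*I*sqrt(263)/526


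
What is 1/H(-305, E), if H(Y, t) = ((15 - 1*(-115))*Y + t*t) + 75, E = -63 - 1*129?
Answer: -1/2711 ≈ -0.00036887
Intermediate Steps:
E = -192 (E = -63 - 129 = -192)
H(Y, t) = 75 + t² + 130*Y (H(Y, t) = ((15 + 115)*Y + t²) + 75 = (130*Y + t²) + 75 = (t² + 130*Y) + 75 = 75 + t² + 130*Y)
1/H(-305, E) = 1/(75 + (-192)² + 130*(-305)) = 1/(75 + 36864 - 39650) = 1/(-2711) = -1/2711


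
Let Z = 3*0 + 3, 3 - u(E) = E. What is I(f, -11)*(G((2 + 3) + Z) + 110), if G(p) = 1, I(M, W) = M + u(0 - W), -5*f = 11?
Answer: -5661/5 ≈ -1132.2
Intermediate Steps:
u(E) = 3 - E
f = -11/5 (f = -1/5*11 = -11/5 ≈ -2.2000)
Z = 3 (Z = 0 + 3 = 3)
I(M, W) = 3 + M + W (I(M, W) = M + (3 - (0 - W)) = M + (3 - (-1)*W) = M + (3 + W) = 3 + M + W)
I(f, -11)*(G((2 + 3) + Z) + 110) = (3 - 11/5 - 11)*(1 + 110) = -51/5*111 = -5661/5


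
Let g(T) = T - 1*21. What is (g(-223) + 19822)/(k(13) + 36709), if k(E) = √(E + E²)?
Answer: 718688802/1347550499 - 19578*√182/1347550499 ≈ 0.53313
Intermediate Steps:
g(T) = -21 + T (g(T) = T - 21 = -21 + T)
(g(-223) + 19822)/(k(13) + 36709) = ((-21 - 223) + 19822)/(√(13*(1 + 13)) + 36709) = (-244 + 19822)/(√(13*14) + 36709) = 19578/(√182 + 36709) = 19578/(36709 + √182)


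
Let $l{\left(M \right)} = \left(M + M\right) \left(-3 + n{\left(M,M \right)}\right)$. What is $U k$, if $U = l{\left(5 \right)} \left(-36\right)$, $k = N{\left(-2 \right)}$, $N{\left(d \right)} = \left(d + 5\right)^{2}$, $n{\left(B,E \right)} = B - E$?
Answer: $9720$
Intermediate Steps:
$N{\left(d \right)} = \left(5 + d\right)^{2}$
$k = 9$ ($k = \left(5 - 2\right)^{2} = 3^{2} = 9$)
$l{\left(M \right)} = - 6 M$ ($l{\left(M \right)} = \left(M + M\right) \left(-3 + \left(M - M\right)\right) = 2 M \left(-3 + 0\right) = 2 M \left(-3\right) = - 6 M$)
$U = 1080$ ($U = \left(-6\right) 5 \left(-36\right) = \left(-30\right) \left(-36\right) = 1080$)
$U k = 1080 \cdot 9 = 9720$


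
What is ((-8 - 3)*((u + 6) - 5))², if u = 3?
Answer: 1936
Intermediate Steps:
((-8 - 3)*((u + 6) - 5))² = ((-8 - 3)*((3 + 6) - 5))² = (-11*(9 - 5))² = (-11*4)² = (-44)² = 1936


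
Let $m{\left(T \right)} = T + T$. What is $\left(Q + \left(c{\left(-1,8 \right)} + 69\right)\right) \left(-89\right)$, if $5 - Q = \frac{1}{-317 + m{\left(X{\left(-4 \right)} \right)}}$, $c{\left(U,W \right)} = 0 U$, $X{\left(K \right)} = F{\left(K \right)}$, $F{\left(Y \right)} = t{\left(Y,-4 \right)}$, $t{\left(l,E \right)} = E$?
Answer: $- \frac{2140539}{325} \approx -6586.3$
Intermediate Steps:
$F{\left(Y \right)} = -4$
$X{\left(K \right)} = -4$
$m{\left(T \right)} = 2 T$
$c{\left(U,W \right)} = 0$
$Q = \frac{1626}{325}$ ($Q = 5 - \frac{1}{-317 + 2 \left(-4\right)} = 5 - \frac{1}{-317 - 8} = 5 - \frac{1}{-325} = 5 - - \frac{1}{325} = 5 + \frac{1}{325} = \frac{1626}{325} \approx 5.0031$)
$\left(Q + \left(c{\left(-1,8 \right)} + 69\right)\right) \left(-89\right) = \left(\frac{1626}{325} + \left(0 + 69\right)\right) \left(-89\right) = \left(\frac{1626}{325} + 69\right) \left(-89\right) = \frac{24051}{325} \left(-89\right) = - \frac{2140539}{325}$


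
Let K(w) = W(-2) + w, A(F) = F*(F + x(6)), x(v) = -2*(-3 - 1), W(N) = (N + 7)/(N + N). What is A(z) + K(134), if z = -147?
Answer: 82263/4 ≈ 20566.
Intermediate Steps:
W(N) = (7 + N)/(2*N) (W(N) = (7 + N)/((2*N)) = (7 + N)*(1/(2*N)) = (7 + N)/(2*N))
x(v) = 8 (x(v) = -2*(-4) = 8)
A(F) = F*(8 + F) (A(F) = F*(F + 8) = F*(8 + F))
K(w) = -5/4 + w (K(w) = (1/2)*(7 - 2)/(-2) + w = (1/2)*(-1/2)*5 + w = -5/4 + w)
A(z) + K(134) = -147*(8 - 147) + (-5/4 + 134) = -147*(-139) + 531/4 = 20433 + 531/4 = 82263/4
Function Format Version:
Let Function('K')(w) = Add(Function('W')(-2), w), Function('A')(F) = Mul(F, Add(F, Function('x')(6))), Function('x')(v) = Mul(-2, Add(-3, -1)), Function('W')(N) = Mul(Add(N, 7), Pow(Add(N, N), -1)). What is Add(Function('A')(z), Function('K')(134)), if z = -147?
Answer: Rational(82263, 4) ≈ 20566.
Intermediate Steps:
Function('W')(N) = Mul(Rational(1, 2), Pow(N, -1), Add(7, N)) (Function('W')(N) = Mul(Add(7, N), Pow(Mul(2, N), -1)) = Mul(Add(7, N), Mul(Rational(1, 2), Pow(N, -1))) = Mul(Rational(1, 2), Pow(N, -1), Add(7, N)))
Function('x')(v) = 8 (Function('x')(v) = Mul(-2, -4) = 8)
Function('A')(F) = Mul(F, Add(8, F)) (Function('A')(F) = Mul(F, Add(F, 8)) = Mul(F, Add(8, F)))
Function('K')(w) = Add(Rational(-5, 4), w) (Function('K')(w) = Add(Mul(Rational(1, 2), Pow(-2, -1), Add(7, -2)), w) = Add(Mul(Rational(1, 2), Rational(-1, 2), 5), w) = Add(Rational(-5, 4), w))
Add(Function('A')(z), Function('K')(134)) = Add(Mul(-147, Add(8, -147)), Add(Rational(-5, 4), 134)) = Add(Mul(-147, -139), Rational(531, 4)) = Add(20433, Rational(531, 4)) = Rational(82263, 4)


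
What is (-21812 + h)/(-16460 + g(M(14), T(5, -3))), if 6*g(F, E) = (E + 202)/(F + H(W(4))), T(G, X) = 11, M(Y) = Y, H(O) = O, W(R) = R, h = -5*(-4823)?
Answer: -82908/592489 ≈ -0.13993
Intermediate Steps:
h = 24115
g(F, E) = (202 + E)/(6*(4 + F)) (g(F, E) = ((E + 202)/(F + 4))/6 = ((202 + E)/(4 + F))/6 = (202 + E)/(6*(4 + F)))
(-21812 + h)/(-16460 + g(M(14), T(5, -3))) = (-21812 + 24115)/(-16460 + (202 + 11)/(6*(4 + 14))) = 2303/(-16460 + (1/6)*213/18) = 2303/(-16460 + (1/6)*(1/18)*213) = 2303/(-16460 + 71/36) = 2303/(-592489/36) = 2303*(-36/592489) = -82908/592489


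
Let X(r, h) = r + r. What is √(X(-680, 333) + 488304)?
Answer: 4*√30434 ≈ 697.81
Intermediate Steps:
X(r, h) = 2*r
√(X(-680, 333) + 488304) = √(2*(-680) + 488304) = √(-1360 + 488304) = √486944 = 4*√30434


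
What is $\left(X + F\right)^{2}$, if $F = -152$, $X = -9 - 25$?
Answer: $34596$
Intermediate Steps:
$X = -34$
$\left(X + F\right)^{2} = \left(-34 - 152\right)^{2} = \left(-186\right)^{2} = 34596$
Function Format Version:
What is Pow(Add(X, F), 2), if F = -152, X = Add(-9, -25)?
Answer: 34596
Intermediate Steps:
X = -34
Pow(Add(X, F), 2) = Pow(Add(-34, -152), 2) = Pow(-186, 2) = 34596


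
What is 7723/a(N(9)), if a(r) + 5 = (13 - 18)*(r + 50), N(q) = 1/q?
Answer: -69507/2300 ≈ -30.220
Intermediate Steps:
a(r) = -255 - 5*r (a(r) = -5 + (13 - 18)*(r + 50) = -5 - 5*(50 + r) = -5 + (-250 - 5*r) = -255 - 5*r)
7723/a(N(9)) = 7723/(-255 - 5/9) = 7723/(-2300/9) = 7723*(-9/2300) = -69507/2300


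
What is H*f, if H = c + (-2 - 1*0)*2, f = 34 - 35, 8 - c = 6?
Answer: 2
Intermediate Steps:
c = 2 (c = 8 - 1*6 = 8 - 6 = 2)
f = -1
H = -2 (H = 2 + (-2 - 1*0)*2 = 2 + (-2 + 0)*2 = 2 - 2*2 = 2 - 4 = -2)
H*f = -2*(-1) = 2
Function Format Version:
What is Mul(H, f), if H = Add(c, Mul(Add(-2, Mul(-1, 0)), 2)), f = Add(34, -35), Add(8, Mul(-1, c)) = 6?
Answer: 2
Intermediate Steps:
c = 2 (c = Add(8, Mul(-1, 6)) = Add(8, -6) = 2)
f = -1
H = -2 (H = Add(2, Mul(Add(-2, Mul(-1, 0)), 2)) = Add(2, Mul(Add(-2, 0), 2)) = Add(2, Mul(-2, 2)) = Add(2, -4) = -2)
Mul(H, f) = Mul(-2, -1) = 2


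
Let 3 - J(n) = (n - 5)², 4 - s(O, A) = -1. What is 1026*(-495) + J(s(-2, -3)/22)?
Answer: -245818653/484 ≈ -5.0789e+5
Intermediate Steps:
s(O, A) = 5 (s(O, A) = 4 - 1*(-1) = 4 + 1 = 5)
J(n) = 3 - (-5 + n)² (J(n) = 3 - (n - 5)² = 3 - (-5 + n)²)
1026*(-495) + J(s(-2, -3)/22) = 1026*(-495) + (3 - (-5 + 5/22)²) = -507870 + (3 - (-5 + 5*(1/22))²) = -507870 + (3 - (-5 + 5/22)²) = -507870 + (3 - (-105/22)²) = -507870 + (3 - 1*11025/484) = -507870 + (3 - 11025/484) = -507870 - 9573/484 = -245818653/484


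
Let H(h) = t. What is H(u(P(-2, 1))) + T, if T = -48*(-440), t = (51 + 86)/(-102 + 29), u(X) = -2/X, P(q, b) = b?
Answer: 1541623/73 ≈ 21118.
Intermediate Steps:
u(X) = -2/X
t = -137/73 (t = 137/(-73) = 137*(-1/73) = -137/73 ≈ -1.8767)
T = 21120
H(h) = -137/73
H(u(P(-2, 1))) + T = -137/73 + 21120 = 1541623/73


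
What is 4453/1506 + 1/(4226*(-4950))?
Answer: 15525161599/5250593700 ≈ 2.9568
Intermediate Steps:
4453/1506 + 1/(4226*(-4950)) = 4453*(1/1506) + (1/4226)*(-1/4950) = 4453/1506 - 1/20918700 = 15525161599/5250593700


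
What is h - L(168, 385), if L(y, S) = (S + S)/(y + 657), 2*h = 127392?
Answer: 955426/15 ≈ 63695.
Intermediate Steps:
h = 63696 (h = (1/2)*127392 = 63696)
L(y, S) = 2*S/(657 + y) (L(y, S) = (2*S)/(657 + y) = 2*S/(657 + y))
h - L(168, 385) = 63696 - 2*385/(657 + 168) = 63696 - 2*385/825 = 63696 - 1*14/15 = 63696 - 14/15 = 955426/15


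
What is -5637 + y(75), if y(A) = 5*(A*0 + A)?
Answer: -5262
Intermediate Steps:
y(A) = 5*A (y(A) = 5*(0 + A) = 5*A)
-5637 + y(75) = -5637 + 5*75 = -5637 + 375 = -5262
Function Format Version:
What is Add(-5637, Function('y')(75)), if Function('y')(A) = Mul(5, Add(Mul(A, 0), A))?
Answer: -5262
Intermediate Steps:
Function('y')(A) = Mul(5, A) (Function('y')(A) = Mul(5, Add(0, A)) = Mul(5, A))
Add(-5637, Function('y')(75)) = Add(-5637, Mul(5, 75)) = Add(-5637, 375) = -5262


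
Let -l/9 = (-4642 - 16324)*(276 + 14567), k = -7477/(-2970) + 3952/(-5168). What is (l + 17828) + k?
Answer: 141412536994799/50490 ≈ 2.8008e+9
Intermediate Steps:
k = 88499/50490 (k = -7477*(-1/2970) + 3952*(-1/5168) = 7477/2970 - 13/17 = 88499/50490 ≈ 1.7528)
l = 2800785042 (l = -9*(-4642 - 16324)*(276 + 14567) = -(-188694)*14843 = -9*(-311198338) = 2800785042)
(l + 17828) + k = (2800785042 + 17828) + 88499/50490 = 2800802870 + 88499/50490 = 141412536994799/50490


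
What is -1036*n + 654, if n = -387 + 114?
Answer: 283482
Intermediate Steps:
n = -273
-1036*n + 654 = -1036*(-273) + 654 = 282828 + 654 = 283482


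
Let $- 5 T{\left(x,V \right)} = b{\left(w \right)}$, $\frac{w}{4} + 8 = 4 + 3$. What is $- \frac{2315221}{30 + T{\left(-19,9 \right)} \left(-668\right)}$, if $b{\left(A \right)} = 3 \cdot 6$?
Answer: $- \frac{11576105}{12174} \approx -950.89$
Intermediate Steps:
$w = -4$ ($w = -32 + 4 \left(4 + 3\right) = -32 + 4 \cdot 7 = -32 + 28 = -4$)
$b{\left(A \right)} = 18$
$T{\left(x,V \right)} = - \frac{18}{5}$ ($T{\left(x,V \right)} = \left(- \frac{1}{5}\right) 18 = - \frac{18}{5}$)
$- \frac{2315221}{30 + T{\left(-19,9 \right)} \left(-668\right)} = - \frac{2315221}{30 - - \frac{12024}{5}} = - \frac{2315221}{30 + \frac{12024}{5}} = - \frac{2315221}{\frac{12174}{5}} = \left(-2315221\right) \frac{5}{12174} = - \frac{11576105}{12174}$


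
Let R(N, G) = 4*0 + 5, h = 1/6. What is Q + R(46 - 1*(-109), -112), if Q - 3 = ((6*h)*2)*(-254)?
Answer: -500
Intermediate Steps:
h = 1/6 (h = 1*(1/6) = 1/6 ≈ 0.16667)
Q = -505 (Q = 3 + ((6*(1/6))*2)*(-254) = 3 + (1*2)*(-254) = 3 + 2*(-254) = 3 - 508 = -505)
R(N, G) = 5 (R(N, G) = 0 + 5 = 5)
Q + R(46 - 1*(-109), -112) = -505 + 5 = -500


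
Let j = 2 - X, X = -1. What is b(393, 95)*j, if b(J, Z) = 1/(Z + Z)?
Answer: 3/190 ≈ 0.015789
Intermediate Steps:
b(J, Z) = 1/(2*Z)
j = 3 (j = 2 - 1*(-1) = 2 + 1 = 3)
b(393, 95)*j = ((½)/95)*3 = ((½)*(1/95))*3 = (1/190)*3 = 3/190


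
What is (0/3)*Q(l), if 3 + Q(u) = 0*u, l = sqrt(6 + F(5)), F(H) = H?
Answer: 0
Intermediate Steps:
l = sqrt(11) (l = sqrt(6 + 5) = sqrt(11) ≈ 3.3166)
Q(u) = -3 (Q(u) = -3 + 0*u = -3 + 0 = -3)
(0/3)*Q(l) = (0/3)*(-3) = (0*(1/3))*(-3) = 0*(-3) = 0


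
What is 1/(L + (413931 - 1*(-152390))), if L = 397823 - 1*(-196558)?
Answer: 1/1160702 ≈ 8.6155e-7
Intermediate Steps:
L = 594381 (L = 397823 + 196558 = 594381)
1/(L + (413931 - 1*(-152390))) = 1/(594381 + (413931 - 1*(-152390))) = 1/(594381 + (413931 + 152390)) = 1/(594381 + 566321) = 1/1160702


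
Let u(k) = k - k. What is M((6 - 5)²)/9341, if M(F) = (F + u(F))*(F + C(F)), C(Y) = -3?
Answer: -2/9341 ≈ -0.00021411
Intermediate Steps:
u(k) = 0
M(F) = F*(-3 + F) (M(F) = (F + 0)*(F - 3) = F*(-3 + F))
M((6 - 5)²)/9341 = ((6 - 5)²*(-3 + (6 - 5)²))/9341 = (1²*(-3 + 1²))*(1/9341) = (1*(-3 + 1))*(1/9341) = (1*(-2))*(1/9341) = -2*1/9341 = -2/9341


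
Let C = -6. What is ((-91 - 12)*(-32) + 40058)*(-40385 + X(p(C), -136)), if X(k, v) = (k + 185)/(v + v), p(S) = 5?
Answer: -119059947035/68 ≈ -1.7509e+9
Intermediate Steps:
X(k, v) = (185 + k)/(2*v) (X(k, v) = (185 + k)/((2*v)) = (185 + k)*(1/(2*v)) = (185 + k)/(2*v))
((-91 - 12)*(-32) + 40058)*(-40385 + X(p(C), -136)) = ((-91 - 12)*(-32) + 40058)*(-40385 + (½)*(185 + 5)/(-136)) = (-103*(-32) + 40058)*(-40385 + (½)*(-1/136)*190) = (3296 + 40058)*(-40385 - 95/136) = 43354*(-5492455/136) = -119059947035/68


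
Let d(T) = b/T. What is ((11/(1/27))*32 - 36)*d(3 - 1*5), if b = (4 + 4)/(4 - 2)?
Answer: -18936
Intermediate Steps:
b = 4 (b = 8/2 = 8*(1/2) = 4)
d(T) = 4/T
((11/(1/27))*32 - 36)*d(3 - 1*5) = ((11/(1/27))*32 - 36)*(4/(3 - 1*5)) = ((11/(1/27))*32 - 36)*(4/(3 - 5)) = ((11*27)*32 - 36)*(4/(-2)) = (297*32 - 36)*(4*(-1/2)) = (9504 - 36)*(-2) = 9468*(-2) = -18936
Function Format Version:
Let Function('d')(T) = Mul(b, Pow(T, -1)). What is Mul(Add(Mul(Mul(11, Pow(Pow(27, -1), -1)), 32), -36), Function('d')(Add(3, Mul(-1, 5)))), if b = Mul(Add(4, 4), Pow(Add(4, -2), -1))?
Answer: -18936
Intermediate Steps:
b = 4 (b = Mul(8, Pow(2, -1)) = Mul(8, Rational(1, 2)) = 4)
Function('d')(T) = Mul(4, Pow(T, -1))
Mul(Add(Mul(Mul(11, Pow(Pow(27, -1), -1)), 32), -36), Function('d')(Add(3, Mul(-1, 5)))) = Mul(Add(Mul(Mul(11, Pow(Pow(27, -1), -1)), 32), -36), Mul(4, Pow(Add(3, Mul(-1, 5)), -1))) = Mul(Add(Mul(Mul(11, Pow(Rational(1, 27), -1)), 32), -36), Mul(4, Pow(Add(3, -5), -1))) = Mul(Add(Mul(Mul(11, 27), 32), -36), Mul(4, Pow(-2, -1))) = Mul(Add(Mul(297, 32), -36), Mul(4, Rational(-1, 2))) = Mul(Add(9504, -36), -2) = Mul(9468, -2) = -18936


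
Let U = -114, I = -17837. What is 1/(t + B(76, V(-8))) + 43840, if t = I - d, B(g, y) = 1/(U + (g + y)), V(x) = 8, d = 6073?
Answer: 31446475810/717301 ≈ 43840.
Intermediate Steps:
B(g, y) = 1/(-114 + g + y) (B(g, y) = 1/(-114 + (g + y)) = 1/(-114 + g + y))
t = -23910 (t = -17837 - 1*6073 = -17837 - 6073 = -23910)
1/(t + B(76, V(-8))) + 43840 = 1/(-23910 + 1/(-114 + 76 + 8)) + 43840 = 1/(-23910 + 1/(-30)) + 43840 = 1/(-23910 - 1/30) + 43840 = 1/(-717301/30) + 43840 = -30/717301 + 43840 = 31446475810/717301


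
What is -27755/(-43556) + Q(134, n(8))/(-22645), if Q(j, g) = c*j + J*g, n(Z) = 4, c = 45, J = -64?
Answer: 377019631/986325620 ≈ 0.38225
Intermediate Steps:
Q(j, g) = -64*g + 45*j (Q(j, g) = 45*j - 64*g = -64*g + 45*j)
-27755/(-43556) + Q(134, n(8))/(-22645) = -27755/(-43556) + (-64*4 + 45*134)/(-22645) = -27755*(-1/43556) + (-256 + 6030)*(-1/22645) = 27755/43556 + 5774*(-1/22645) = 27755/43556 - 5774/22645 = 377019631/986325620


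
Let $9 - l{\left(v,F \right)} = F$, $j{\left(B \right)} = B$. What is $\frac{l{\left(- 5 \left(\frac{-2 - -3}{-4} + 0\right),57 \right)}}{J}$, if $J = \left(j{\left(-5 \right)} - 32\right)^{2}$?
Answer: $- \frac{48}{1369} \approx -0.035062$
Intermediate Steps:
$J = 1369$ ($J = \left(-5 - 32\right)^{2} = \left(-37\right)^{2} = 1369$)
$l{\left(v,F \right)} = 9 - F$
$\frac{l{\left(- 5 \left(\frac{-2 - -3}{-4} + 0\right),57 \right)}}{J} = \frac{9 - 57}{1369} = \left(9 - 57\right) \frac{1}{1369} = \left(-48\right) \frac{1}{1369} = - \frac{48}{1369}$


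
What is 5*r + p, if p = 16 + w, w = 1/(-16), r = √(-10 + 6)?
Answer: 255/16 + 10*I ≈ 15.938 + 10.0*I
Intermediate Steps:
r = 2*I (r = √(-4) = 2*I ≈ 2.0*I)
w = -1/16 ≈ -0.062500
p = 255/16 (p = 16 - 1/16 = 255/16 ≈ 15.938)
5*r + p = 5*(2*I) + 255/16 = 10*I + 255/16 = 255/16 + 10*I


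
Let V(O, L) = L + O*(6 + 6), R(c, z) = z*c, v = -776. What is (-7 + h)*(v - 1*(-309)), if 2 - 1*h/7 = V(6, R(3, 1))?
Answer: 241906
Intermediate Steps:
R(c, z) = c*z
V(O, L) = L + 12*O (V(O, L) = L + O*12 = L + 12*O)
h = -511 (h = 14 - 7*(3*1 + 12*6) = 14 - 7*(3 + 72) = 14 - 7*75 = 14 - 525 = -511)
(-7 + h)*(v - 1*(-309)) = (-7 - 511)*(-776 - 1*(-309)) = -518*(-776 + 309) = -518*(-467) = 241906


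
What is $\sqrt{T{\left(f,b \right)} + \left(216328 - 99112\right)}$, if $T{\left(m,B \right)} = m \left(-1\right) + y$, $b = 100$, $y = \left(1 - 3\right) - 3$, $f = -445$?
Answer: $2 \sqrt{29414} \approx 343.01$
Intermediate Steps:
$y = -5$ ($y = -2 - 3 = -5$)
$T{\left(m,B \right)} = -5 - m$ ($T{\left(m,B \right)} = m \left(-1\right) - 5 = - m - 5 = -5 - m$)
$\sqrt{T{\left(f,b \right)} + \left(216328 - 99112\right)} = \sqrt{\left(-5 - -445\right) + \left(216328 - 99112\right)} = \sqrt{\left(-5 + 445\right) + 117216} = \sqrt{440 + 117216} = \sqrt{117656} = 2 \sqrt{29414}$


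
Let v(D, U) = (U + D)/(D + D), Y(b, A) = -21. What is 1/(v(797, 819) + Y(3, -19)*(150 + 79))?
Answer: -797/3831965 ≈ -0.00020799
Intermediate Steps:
v(D, U) = (D + U)/(2*D) (v(D, U) = (D + U)/((2*D)) = (D + U)*(1/(2*D)) = (D + U)/(2*D))
1/(v(797, 819) + Y(3, -19)*(150 + 79)) = 1/((½)*(797 + 819)/797 - 21*(150 + 79)) = 1/((½)*(1/797)*1616 - 21*229) = 1/(808/797 - 4809) = 1/(-3831965/797) = -797/3831965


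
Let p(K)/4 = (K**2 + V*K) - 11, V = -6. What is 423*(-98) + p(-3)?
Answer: -41390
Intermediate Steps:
p(K) = -44 - 24*K + 4*K**2 (p(K) = 4*((K**2 - 6*K) - 11) = 4*(-11 + K**2 - 6*K) = -44 - 24*K + 4*K**2)
423*(-98) + p(-3) = 423*(-98) + (-44 - 24*(-3) + 4*(-3)**2) = -41454 + (-44 + 72 + 4*9) = -41454 + (-44 + 72 + 36) = -41454 + 64 = -41390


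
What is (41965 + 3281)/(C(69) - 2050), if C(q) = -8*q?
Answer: -22623/1301 ≈ -17.389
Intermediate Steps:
(41965 + 3281)/(C(69) - 2050) = (41965 + 3281)/(-8*69 - 2050) = 45246/(-552 - 2050) = 45246/(-2602) = 45246*(-1/2602) = -22623/1301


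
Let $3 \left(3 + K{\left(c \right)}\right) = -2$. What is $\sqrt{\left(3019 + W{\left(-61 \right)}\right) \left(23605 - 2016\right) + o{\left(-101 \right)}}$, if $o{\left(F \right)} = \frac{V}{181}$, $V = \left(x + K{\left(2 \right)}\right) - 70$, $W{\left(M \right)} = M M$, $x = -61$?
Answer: $\frac{2 \sqrt{10725859122942}}{543} \approx 12063.0$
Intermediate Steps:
$W{\left(M \right)} = M^{2}$
$K{\left(c \right)} = - \frac{11}{3}$ ($K{\left(c \right)} = -3 + \frac{1}{3} \left(-2\right) = -3 - \frac{2}{3} = - \frac{11}{3}$)
$V = - \frac{404}{3}$ ($V = \left(-61 - \frac{11}{3}\right) - 70 = - \frac{194}{3} - 70 = - \frac{404}{3} \approx -134.67$)
$o{\left(F \right)} = - \frac{404}{543}$ ($o{\left(F \right)} = - \frac{404}{3 \cdot 181} = \left(- \frac{404}{3}\right) \frac{1}{181} = - \frac{404}{543}$)
$\sqrt{\left(3019 + W{\left(-61 \right)}\right) \left(23605 - 2016\right) + o{\left(-101 \right)}} = \sqrt{\left(3019 + \left(-61\right)^{2}\right) \left(23605 - 2016\right) - \frac{404}{543}} = \sqrt{\left(3019 + 3721\right) 21589 - \frac{404}{543}} = \sqrt{6740 \cdot 21589 - \frac{404}{543}} = \sqrt{145509860 - \frac{404}{543}} = \sqrt{\frac{79011853576}{543}} = \frac{2 \sqrt{10725859122942}}{543}$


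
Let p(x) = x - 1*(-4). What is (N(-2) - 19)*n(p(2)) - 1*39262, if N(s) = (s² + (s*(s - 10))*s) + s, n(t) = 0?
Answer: -39262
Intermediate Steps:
p(x) = 4 + x (p(x) = x + 4 = 4 + x)
N(s) = s + s² + s²*(-10 + s) (N(s) = (s² + (s*(-10 + s))*s) + s = (s² + s²*(-10 + s)) + s = s + s² + s²*(-10 + s))
(N(-2) - 19)*n(p(2)) - 1*39262 = (-2*(1 + (-2)² - 9*(-2)) - 19)*0 - 1*39262 = (-2*(1 + 4 + 18) - 19)*0 - 39262 = (-2*23 - 19)*0 - 39262 = (-46 - 19)*0 - 39262 = -65*0 - 39262 = 0 - 39262 = -39262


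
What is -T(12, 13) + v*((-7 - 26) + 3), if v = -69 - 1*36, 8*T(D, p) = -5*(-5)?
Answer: 25175/8 ≈ 3146.9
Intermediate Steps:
T(D, p) = 25/8 (T(D, p) = (-5*(-5))/8 = (1/8)*25 = 25/8)
v = -105 (v = -69 - 36 = -105)
-T(12, 13) + v*((-7 - 26) + 3) = -1*25/8 - 105*((-7 - 26) + 3) = -25/8 - 105*(-33 + 3) = -25/8 - 105*(-30) = -25/8 + 3150 = 25175/8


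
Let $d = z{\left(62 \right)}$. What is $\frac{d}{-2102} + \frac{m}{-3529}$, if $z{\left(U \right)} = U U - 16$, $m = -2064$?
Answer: $- \frac{4585242}{3708979} \approx -1.2363$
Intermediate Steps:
$z{\left(U \right)} = -16 + U^{2}$ ($z{\left(U \right)} = U^{2} - 16 = -16 + U^{2}$)
$d = 3828$ ($d = -16 + 62^{2} = -16 + 3844 = 3828$)
$\frac{d}{-2102} + \frac{m}{-3529} = \frac{3828}{-2102} - \frac{2064}{-3529} = 3828 \left(- \frac{1}{2102}\right) - - \frac{2064}{3529} = - \frac{1914}{1051} + \frac{2064}{3529} = - \frac{4585242}{3708979}$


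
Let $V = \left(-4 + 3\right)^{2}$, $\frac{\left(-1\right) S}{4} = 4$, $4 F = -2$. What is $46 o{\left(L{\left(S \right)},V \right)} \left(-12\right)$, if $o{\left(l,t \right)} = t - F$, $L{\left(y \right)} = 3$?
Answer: $-828$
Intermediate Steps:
$F = - \frac{1}{2}$ ($F = \frac{1}{4} \left(-2\right) = - \frac{1}{2} \approx -0.5$)
$S = -16$ ($S = \left(-4\right) 4 = -16$)
$V = 1$ ($V = \left(-1\right)^{2} = 1$)
$o{\left(l,t \right)} = \frac{1}{2} + t$ ($o{\left(l,t \right)} = t - - \frac{1}{2} = t + \frac{1}{2} = \frac{1}{2} + t$)
$46 o{\left(L{\left(S \right)},V \right)} \left(-12\right) = 46 \left(\frac{1}{2} + 1\right) \left(-12\right) = 46 \cdot \frac{3}{2} \left(-12\right) = 69 \left(-12\right) = -828$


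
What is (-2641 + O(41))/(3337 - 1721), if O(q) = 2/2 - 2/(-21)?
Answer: -27719/16968 ≈ -1.6336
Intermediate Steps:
O(q) = 23/21 (O(q) = 2*(1/2) - 2*(-1/21) = 1 + 2/21 = 23/21)
(-2641 + O(41))/(3337 - 1721) = (-2641 + 23/21)/(3337 - 1721) = -55438/21/1616 = -55438/21*1/1616 = -27719/16968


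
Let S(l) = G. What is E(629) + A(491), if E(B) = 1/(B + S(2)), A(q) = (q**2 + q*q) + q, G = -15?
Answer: 296348943/614 ≈ 4.8265e+5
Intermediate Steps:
A(q) = q + 2*q**2 (A(q) = (q**2 + q**2) + q = 2*q**2 + q = q + 2*q**2)
S(l) = -15
E(B) = 1/(-15 + B) (E(B) = 1/(B - 15) = 1/(-15 + B))
E(629) + A(491) = 1/(-15 + 629) + 491*(1 + 2*491) = 1/614 + 491*(1 + 982) = 1/614 + 491*983 = 1/614 + 482653 = 296348943/614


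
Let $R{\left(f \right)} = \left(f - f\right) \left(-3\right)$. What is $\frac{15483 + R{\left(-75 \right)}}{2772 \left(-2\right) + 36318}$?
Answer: $\frac{5161}{10258} \approx 0.50312$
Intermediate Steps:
$R{\left(f \right)} = 0$ ($R{\left(f \right)} = 0 \left(-3\right) = 0$)
$\frac{15483 + R{\left(-75 \right)}}{2772 \left(-2\right) + 36318} = \frac{15483 + 0}{2772 \left(-2\right) + 36318} = \frac{15483}{-5544 + 36318} = \frac{15483}{30774} = 15483 \cdot \frac{1}{30774} = \frac{5161}{10258}$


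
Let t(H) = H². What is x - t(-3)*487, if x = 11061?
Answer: 6678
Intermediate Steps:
x - t(-3)*487 = 11061 - (-3)²*487 = 11061 - 9*487 = 11061 - 1*4383 = 11061 - 4383 = 6678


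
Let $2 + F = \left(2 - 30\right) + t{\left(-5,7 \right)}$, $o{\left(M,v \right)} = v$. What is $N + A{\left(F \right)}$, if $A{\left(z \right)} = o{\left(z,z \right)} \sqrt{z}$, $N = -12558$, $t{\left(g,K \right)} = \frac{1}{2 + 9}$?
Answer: $-12558 - \frac{329 i \sqrt{3619}}{121} \approx -12558.0 - 163.57 i$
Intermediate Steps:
$t{\left(g,K \right)} = \frac{1}{11}$
$F = - \frac{329}{11}$ ($F = -2 + \left(\left(2 - 30\right) + \frac{1}{11}\right) = -2 + \left(-28 + \frac{1}{11}\right) = -2 - \frac{307}{11} = - \frac{329}{11} \approx -29.909$)
$A{\left(z \right)} = z^{\frac{3}{2}}$ ($A{\left(z \right)} = z \sqrt{z} = z^{\frac{3}{2}}$)
$N + A{\left(F \right)} = -12558 + \left(- \frac{329}{11}\right)^{\frac{3}{2}} = -12558 - \frac{329 i \sqrt{3619}}{121}$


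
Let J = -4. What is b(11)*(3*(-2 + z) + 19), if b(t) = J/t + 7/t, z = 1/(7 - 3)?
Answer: 15/4 ≈ 3.7500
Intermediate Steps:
z = ¼ (z = 1/4 = ¼ ≈ 0.25000)
b(t) = 3/t (b(t) = -4/t + 7/t = 3/t)
b(11)*(3*(-2 + z) + 19) = (3/11)*(3*(-2 + ¼) + 19) = (3*(1/11))*(3*(-7/4) + 19) = 3*(-21/4 + 19)/11 = (3/11)*(55/4) = 15/4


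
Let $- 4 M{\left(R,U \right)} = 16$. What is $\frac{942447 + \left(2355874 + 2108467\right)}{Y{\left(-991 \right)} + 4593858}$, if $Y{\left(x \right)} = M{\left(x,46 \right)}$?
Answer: $\frac{2703394}{2296927} \approx 1.177$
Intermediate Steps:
$M{\left(R,U \right)} = -4$ ($M{\left(R,U \right)} = \left(- \frac{1}{4}\right) 16 = -4$)
$Y{\left(x \right)} = -4$
$\frac{942447 + \left(2355874 + 2108467\right)}{Y{\left(-991 \right)} + 4593858} = \frac{942447 + \left(2355874 + 2108467\right)}{-4 + 4593858} = \frac{942447 + 4464341}{4593854} = 5406788 \cdot \frac{1}{4593854} = \frac{2703394}{2296927}$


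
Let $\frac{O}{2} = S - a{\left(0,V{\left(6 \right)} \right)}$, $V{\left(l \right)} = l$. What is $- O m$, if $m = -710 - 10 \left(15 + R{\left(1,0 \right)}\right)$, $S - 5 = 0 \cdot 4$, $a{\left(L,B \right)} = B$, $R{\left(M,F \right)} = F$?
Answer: $-1720$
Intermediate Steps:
$S = 5$ ($S = 5 + 0 \cdot 4 = 5 + 0 = 5$)
$O = -2$ ($O = 2 \left(5 - 6\right) = 2 \left(-1\right) = -2$)
$m = -860$ ($m = -710 - 10 \left(15 + 0\right) = -710 - 10 \cdot 15 = -710 - 150 = -860$)
$- O m = \left(-1\right) \left(-2\right) \left(-860\right) = 2 \left(-860\right) = -1720$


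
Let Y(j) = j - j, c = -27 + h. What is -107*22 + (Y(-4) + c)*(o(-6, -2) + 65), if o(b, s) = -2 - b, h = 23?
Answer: -2630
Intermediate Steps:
c = -4 (c = -27 + 23 = -4)
Y(j) = 0
-107*22 + (Y(-4) + c)*(o(-6, -2) + 65) = -107*22 + (0 - 4)*((-2 - 1*(-6)) + 65) = -2354 - 4*((-2 + 6) + 65) = -2354 - 4*(4 + 65) = -2354 - 4*69 = -2354 - 276 = -2630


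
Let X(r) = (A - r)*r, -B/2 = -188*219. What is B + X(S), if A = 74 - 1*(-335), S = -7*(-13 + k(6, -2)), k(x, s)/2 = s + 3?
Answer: 107908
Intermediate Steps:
k(x, s) = 6 + 2*s (k(x, s) = 2*(s + 3) = 2*(3 + s) = 6 + 2*s)
B = 82344 (B = -(-376)*219 = -2*(-41172) = 82344)
S = 77 (S = -7*(-13 + (6 + 2*(-2))) = -7*(-13 + (6 - 4)) = -7*(-13 + 2) = -7*(-11) = 77)
A = 409 (A = 74 + 335 = 409)
X(r) = r*(409 - r) (X(r) = (409 - r)*r = r*(409 - r))
B + X(S) = 82344 + 77*(409 - 1*77) = 82344 + 77*(409 - 77) = 82344 + 77*332 = 82344 + 25564 = 107908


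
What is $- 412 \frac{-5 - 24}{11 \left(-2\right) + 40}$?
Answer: $\frac{5974}{9} \approx 663.78$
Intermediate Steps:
$- 412 \frac{-5 - 24}{11 \left(-2\right) + 40} = - 412 \left(- \frac{29}{-22 + 40}\right) = - 412 \left(- \frac{29}{18}\right) = - 412 \left(\left(-29\right) \frac{1}{18}\right) = \left(-412\right) \left(- \frac{29}{18}\right) = \frac{5974}{9}$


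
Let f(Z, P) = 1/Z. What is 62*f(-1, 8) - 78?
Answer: -140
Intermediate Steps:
62*f(-1, 8) - 78 = 62/(-1) - 78 = 62*(-1) - 78 = -62 - 78 = -140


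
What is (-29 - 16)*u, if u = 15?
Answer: -675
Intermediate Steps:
(-29 - 16)*u = (-29 - 16)*15 = -45*15 = -675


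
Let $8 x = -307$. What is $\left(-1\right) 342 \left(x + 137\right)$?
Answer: $- \frac{134919}{4} \approx -33730.0$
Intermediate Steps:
$x = - \frac{307}{8}$ ($x = \frac{1}{8} \left(-307\right) = - \frac{307}{8} \approx -38.375$)
$\left(-1\right) 342 \left(x + 137\right) = \left(-1\right) 342 \left(- \frac{307}{8} + 137\right) = \left(-342\right) \frac{789}{8} = - \frac{134919}{4}$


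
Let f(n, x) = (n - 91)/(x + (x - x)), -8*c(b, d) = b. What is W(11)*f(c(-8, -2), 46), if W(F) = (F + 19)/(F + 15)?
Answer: -675/299 ≈ -2.2575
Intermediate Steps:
c(b, d) = -b/8
f(n, x) = (-91 + n)/x (f(n, x) = (-91 + n)/(x + 0) = (-91 + n)/x)
W(F) = (19 + F)/(15 + F)
W(11)*f(c(-8, -2), 46) = ((19 + 11)/(15 + 11))*((-91 - ⅛*(-8))/46) = (30/26)*((-91 + 1)/46) = ((1/26)*30)*((1/46)*(-90)) = (15/13)*(-45/23) = -675/299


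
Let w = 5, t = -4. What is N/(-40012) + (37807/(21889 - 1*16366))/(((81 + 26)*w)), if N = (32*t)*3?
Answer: 94549243/4222416345 ≈ 0.022392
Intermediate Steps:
N = -384 (N = (32*(-4))*3 = -128*3 = -384)
N/(-40012) + (37807/(21889 - 1*16366))/(((81 + 26)*w)) = -384/(-40012) + (37807/(21889 - 1*16366))/(((81 + 26)*5)) = -384*(-1/40012) + (37807/(21889 - 16366))/((107*5)) = 96/10003 + (37807/5523)/535 = 96/10003 + (37807*(1/5523))*(1/535) = 96/10003 + (5401/789)*(1/535) = 96/10003 + 5401/422115 = 94549243/4222416345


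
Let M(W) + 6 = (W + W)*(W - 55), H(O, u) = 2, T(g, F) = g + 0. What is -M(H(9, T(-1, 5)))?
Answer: 218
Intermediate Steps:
T(g, F) = g
M(W) = -6 + 2*W*(-55 + W) (M(W) = -6 + (W + W)*(W - 55) = -6 + (2*W)*(-55 + W) = -6 + 2*W*(-55 + W))
-M(H(9, T(-1, 5))) = -(-6 - 110*2 + 2*2**2) = -(-6 - 220 + 2*4) = -(-6 - 220 + 8) = -1*(-218) = 218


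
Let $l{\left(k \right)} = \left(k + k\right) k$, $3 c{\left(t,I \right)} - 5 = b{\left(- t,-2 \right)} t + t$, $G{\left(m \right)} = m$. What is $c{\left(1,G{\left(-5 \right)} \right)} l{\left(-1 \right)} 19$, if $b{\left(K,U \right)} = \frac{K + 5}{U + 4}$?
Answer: $\frac{304}{3} \approx 101.33$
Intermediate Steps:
$b{\left(K,U \right)} = \frac{5 + K}{4 + U}$
$c{\left(t,I \right)} = \frac{5}{3} + \frac{t}{3} + \frac{t \left(\frac{5}{2} - \frac{t}{2}\right)}{3}$ ($c{\left(t,I \right)} = \frac{5}{3} + \frac{\frac{5 - t}{4 - 2} t + t}{3} = \frac{5}{3} + \frac{\frac{5 - t}{2} t + t}{3} = \frac{5}{3} + \frac{\left(\frac{5}{2} - \frac{t}{2}\right) t + t}{3} = \frac{5}{3} + \frac{t \left(\frac{5}{2} - \frac{t}{2}\right) + t}{3} = \frac{5}{3} + \frac{t + t \left(\frac{5}{2} - \frac{t}{2}\right)}{3} = \frac{5}{3} + \left(\frac{t}{3} + \frac{t \left(\frac{5}{2} - \frac{t}{2}\right)}{3}\right) = \frac{5}{3} + \frac{t}{3} + \frac{t \left(\frac{5}{2} - \frac{t}{2}\right)}{3}$)
$l{\left(k \right)} = 2 k^{2}$ ($l{\left(k \right)} = 2 k k = 2 k^{2}$)
$c{\left(1,G{\left(-5 \right)} \right)} l{\left(-1 \right)} 19 = \left(\frac{5}{3} - \frac{1^{2}}{6} + \frac{7}{6} \cdot 1\right) 2 \left(-1\right)^{2} \cdot 19 = \left(\frac{5}{3} - \frac{1}{6} + \frac{7}{6}\right) 2 \cdot 1 \cdot 19 = \left(\frac{5}{3} - \frac{1}{6} + \frac{7}{6}\right) 2 \cdot 19 = \frac{8}{3} \cdot 2 \cdot 19 = \frac{16}{3} \cdot 19 = \frac{304}{3}$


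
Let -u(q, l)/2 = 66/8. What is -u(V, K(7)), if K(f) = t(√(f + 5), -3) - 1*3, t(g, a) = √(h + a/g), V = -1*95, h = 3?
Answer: 33/2 ≈ 16.500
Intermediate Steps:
V = -95
t(g, a) = √(3 + a/g)
K(f) = -3 + √(3 - 3/√(5 + f)) (K(f) = √(3 - 3/√(f + 5)) - 1*3 = √(3 - 3/√(5 + f)) - 3 = -3 + √(3 - 3/√(5 + f)))
u(q, l) = -33/2 (u(q, l) = -132/8 = -2*33/4 = -33/2)
-u(V, K(7)) = -1*(-33/2) = 33/2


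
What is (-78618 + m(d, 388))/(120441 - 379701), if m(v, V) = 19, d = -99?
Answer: 78599/259260 ≈ 0.30317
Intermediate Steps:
(-78618 + m(d, 388))/(120441 - 379701) = (-78618 + 19)/(120441 - 379701) = -78599/(-259260) = -78599*(-1/259260) = 78599/259260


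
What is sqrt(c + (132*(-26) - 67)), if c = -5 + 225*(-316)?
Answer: 2*I*sqrt(18651) ≈ 273.14*I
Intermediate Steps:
c = -71105 (c = -5 - 71100 = -71105)
sqrt(c + (132*(-26) - 67)) = sqrt(-71105 + (132*(-26) - 67)) = sqrt(-71105 + (-3432 - 67)) = sqrt(-71105 - 3499) = sqrt(-74604) = 2*I*sqrt(18651)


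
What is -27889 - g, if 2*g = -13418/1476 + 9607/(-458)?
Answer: -2355378053/84501 ≈ -27874.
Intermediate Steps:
g = -1270336/84501 (g = (-13418/1476 + 9607/(-458))/2 = (-13418*1/1476 + 9607*(-1/458))/2 = (-6709/738 - 9607/458)/2 = (1/2)*(-2540672/84501) = -1270336/84501 ≈ -15.033)
-27889 - g = -27889 - 1*(-1270336/84501) = -27889 + 1270336/84501 = -2355378053/84501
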